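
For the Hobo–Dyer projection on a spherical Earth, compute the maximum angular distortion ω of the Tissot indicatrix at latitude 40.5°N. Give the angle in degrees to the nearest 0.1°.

4.9°

The Hobo–Dyer projection is cylindrical equal-area with φ₀ = 37.5°. A cylindrical equal-area projection with standard parallel φ₀ has meridian scale h = cos φ / cos φ₀ and parallel scale k = cos φ₀ / cos φ (so areas are preserved, h·k = 1).
At 40.5°: h = 0.9585, k = 1.043; principal scales a = 1.043, b = 0.9585.
sin(ω/2) = (a − b)/(a + b) = 0.08486/2.002 = 0.04239, so ω = 2 arcsin(0.04239) ≈ 4.9°.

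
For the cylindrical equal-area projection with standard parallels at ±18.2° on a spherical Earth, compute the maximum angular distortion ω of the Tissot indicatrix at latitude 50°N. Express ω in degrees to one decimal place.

Cylindrical equal-area (φ₀ = 18.2°): h = cos φ / cos 18.2° along meridians, k = cos 18.2° / cos φ along parallels; h·k = 1.
At 50°: h = 0.6766, k = 1.478; principal scales a = 1.478, b = 0.6766.
sin(ω/2) = (a − b)/(a + b) = 0.8013/2.155 = 0.3719, so ω = 2 arcsin(0.3719) ≈ 43.7°.

43.7°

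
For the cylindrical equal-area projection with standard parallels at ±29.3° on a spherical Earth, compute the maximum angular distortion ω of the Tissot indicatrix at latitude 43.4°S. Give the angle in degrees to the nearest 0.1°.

A cylindrical equal-area projection with standard parallel φ₀ has meridian scale h = cos φ / cos φ₀ and parallel scale k = cos φ₀ / cos φ (so areas are preserved, h·k = 1).
At 43.4°: h = 0.8332, k = 1.200; principal scales a = 1.200, b = 0.8332.
sin(ω/2) = (a − b)/(a + b) = 0.3671/2.033 = 0.1805, so ω = 2 arcsin(0.1805) ≈ 20.8°.

20.8°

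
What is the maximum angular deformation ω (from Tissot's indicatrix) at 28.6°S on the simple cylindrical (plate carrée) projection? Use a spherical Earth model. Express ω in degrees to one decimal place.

In the plate carrée (x = Rλ, y = Rφ), meridians are true-scale (h = 1) and parallels are stretched by k = sec φ.
At 28.6°: h = 1.000, k = 1.139; principal scales a = 1.139, b = 1.000.
sin(ω/2) = (a − b)/(a + b) = 0.1390/2.139 = 0.06497, so ω = 2 arcsin(0.06497) ≈ 7.5°.

7.5°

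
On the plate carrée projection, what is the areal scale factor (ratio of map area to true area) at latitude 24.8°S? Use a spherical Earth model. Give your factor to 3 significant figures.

1.10

For the equirectangular projection with φ₀ = 0 (plate carrée), h = 1 along meridians and k = sec φ along parallels.
Areal scale = h·k = 1 × sec φ; at 24.8°, h = 1.000, k = 1.102, so h·k = 1.102.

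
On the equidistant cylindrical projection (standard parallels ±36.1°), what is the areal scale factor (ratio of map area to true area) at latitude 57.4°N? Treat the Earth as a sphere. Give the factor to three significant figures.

In the equirectangular projection with standard parallel φ₀ = 36.1° (x = Rλ cos φ₀, y = Rφ), meridians are true-scale (h = 1) and the parallel scale is k = cos φ₀ / cos φ.
Areal scale = h·k = 1 × cos φ₀ / cos φ; at 57.4°, h = 1.000, k = 1.500, so h·k = 1.500.

1.50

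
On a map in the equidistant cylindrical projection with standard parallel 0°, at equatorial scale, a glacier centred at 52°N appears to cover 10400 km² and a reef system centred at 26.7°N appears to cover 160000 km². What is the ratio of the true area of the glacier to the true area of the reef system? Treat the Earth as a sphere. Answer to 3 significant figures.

Plate carrée has h = 1 and k = sec φ, giving areal scale sec φ; true area = (apparent area) · cos φ.
True area of glacier: 10400 × cos(52°) = 10400 × 0.6157 = 6403 km².
True area of reef system: 160000 × cos(26.7°) = 160000 × 0.8934 = 142900 km².
Ratio = 6403 / 142900 ≈ 0.0448.

0.0448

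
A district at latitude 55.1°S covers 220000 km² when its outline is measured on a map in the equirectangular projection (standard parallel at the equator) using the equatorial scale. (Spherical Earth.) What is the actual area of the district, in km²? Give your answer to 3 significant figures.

Plate carrée maps x = Rλ, y = Rφ. The meridian scale is h = 1 and the parallel scale is k = 1/cos φ = sec φ.
Areal scale = h·k = 1 × sec φ; at 55.1°, h = 1.000, k = 1.748, so h·k = 1.748.
True area = apparent / (areal scale) = 220000 / 1.748 ≈ 126000 km².

126000 km²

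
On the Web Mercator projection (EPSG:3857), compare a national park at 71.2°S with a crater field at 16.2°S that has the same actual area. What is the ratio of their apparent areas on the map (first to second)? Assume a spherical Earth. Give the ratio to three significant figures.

8.88

Mercator areal scale is sec²φ.
At 71.2°: sec²(71.2°) = 1/0.3223² = 9.629.
At 16.2°: sec²(16.2°) = 1/0.9603² = 1.084.
Ratio = 9.629/1.084 = cos²(16.2°)/cos²(71.2°) ≈ 8.88.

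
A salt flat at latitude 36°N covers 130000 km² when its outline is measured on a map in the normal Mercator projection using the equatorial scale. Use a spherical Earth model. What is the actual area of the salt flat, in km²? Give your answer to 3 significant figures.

Mercator is conformal, so the point scale is isotropic: h = k = sec φ = 1/cos φ.
Areal scale = k² = sec²φ = 1/cos²(36°) = 1/0.8090² = 1.528.
True area = apparent / (areal scale) = 130000 / 1.528 ≈ 85100 km².

85100 km²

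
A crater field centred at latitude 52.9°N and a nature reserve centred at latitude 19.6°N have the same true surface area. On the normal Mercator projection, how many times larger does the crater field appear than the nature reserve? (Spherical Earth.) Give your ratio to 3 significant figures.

On Mercator, area is exaggerated by sec²φ = 1/cos²φ.
At 52.9°: sec²(52.9°) = 1/0.6032² = 2.748.
At 19.6°: sec²(19.6°) = 1/0.9421² = 1.127.
Ratio = 2.748/1.127 = cos²(19.6°)/cos²(52.9°) ≈ 2.44.

2.44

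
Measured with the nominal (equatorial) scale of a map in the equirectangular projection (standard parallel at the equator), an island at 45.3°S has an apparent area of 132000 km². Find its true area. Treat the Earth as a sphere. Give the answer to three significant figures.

92800 km²

Plate carrée maps x = Rλ, y = Rφ. The meridian scale is h = 1 and the parallel scale is k = 1/cos φ = sec φ.
Areal scale = h·k = 1 × sec φ; at 45.3°, h = 1.000, k = 1.422, so h·k = 1.422.
True area = apparent / (areal scale) = 132000 / 1.422 ≈ 92800 km².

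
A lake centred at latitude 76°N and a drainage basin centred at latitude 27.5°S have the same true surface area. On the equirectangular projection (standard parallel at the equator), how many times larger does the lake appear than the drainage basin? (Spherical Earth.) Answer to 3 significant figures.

3.67

Plate carrée maps x = Rλ, y = Rφ. The meridian scale is h = 1 and the parallel scale is k = 1/cos φ = sec φ.
Areal scale at 76°: h·k = 1.000 × 4.134 = 4.134.
Areal scale at 27.5°: h·k = 1.000 × 1.127 = 1.127.
Ratio = 4.134/1.127 ≈ 3.67.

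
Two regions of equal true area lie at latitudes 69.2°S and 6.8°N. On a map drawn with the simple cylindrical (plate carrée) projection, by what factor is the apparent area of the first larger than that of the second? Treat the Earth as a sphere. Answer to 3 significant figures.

2.80

For the equirectangular projection with φ₀ = 0 (plate carrée), h = 1 along meridians and k = sec φ along parallels.
Areal scale at 69.2°: h·k = 1.000 × 2.816 = 2.816.
Areal scale at 6.8°: h·k = 1.000 × 1.007 = 1.007.
Ratio = 2.816/1.007 ≈ 2.80.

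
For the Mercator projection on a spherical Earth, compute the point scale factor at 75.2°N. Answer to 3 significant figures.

3.91

Mercator is conformal, so the point scale is isotropic: h = k = sec φ = 1/cos φ.
k = 1/cos 75.2° = 1/0.2554 = 3.915.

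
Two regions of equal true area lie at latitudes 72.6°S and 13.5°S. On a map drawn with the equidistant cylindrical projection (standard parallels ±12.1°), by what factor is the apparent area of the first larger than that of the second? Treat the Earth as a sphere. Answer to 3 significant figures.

The equidistant cylindrical projection with φ₀ = 12.1° has h = 1 (meridians true) and k = cos φ₀ / cos φ along parallels.
Areal scale at 72.6°: h·k = 1.000 × 3.270 = 3.270.
Areal scale at 13.5°: h·k = 1.000 × 1.006 = 1.006.
Ratio = 3.270/1.006 ≈ 3.25.

3.25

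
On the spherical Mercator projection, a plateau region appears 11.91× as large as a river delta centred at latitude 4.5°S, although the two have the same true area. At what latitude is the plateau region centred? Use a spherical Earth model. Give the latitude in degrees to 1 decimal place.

Mercator areal scale is sec²φ, so apparent-area ratio = sec²φ₁ / sec²φ₂ = cos²φ₂ / cos²φ₁.
cos²φ₂ / cos²φ₁ = 11.91  ⇒  cos φ₁ = cos 4.5° / √11.91 = 0.9969/3.451 = 0.2889.
φ₁ = arccos(0.2889) ≈ 73.2°.

73.2°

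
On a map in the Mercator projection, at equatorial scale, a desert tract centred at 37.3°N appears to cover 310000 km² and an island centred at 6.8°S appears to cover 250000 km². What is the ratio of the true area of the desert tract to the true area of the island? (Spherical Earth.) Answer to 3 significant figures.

0.796

Mercator's areal exaggeration is sec²φ; hence true area = (apparent area) · cos²φ.
True area of desert tract: 310000 × cos²(37.3°) = 310000 × 0.6328 = 196200 km².
True area of island: 250000 × cos²(6.8°) = 250000 × 0.9860 = 246500 km².
Ratio = 196200 / 246500 ≈ 0.796.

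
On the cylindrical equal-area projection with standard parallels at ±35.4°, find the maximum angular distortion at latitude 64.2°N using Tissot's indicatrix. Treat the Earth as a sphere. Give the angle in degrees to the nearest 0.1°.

Cylindrical equal-area (φ₀ = 35.4°): h = cos φ / cos 35.4° along meridians, k = cos 35.4° / cos φ along parallels; h·k = 1.
At 64.2°: h = 0.5339, k = 1.873; principal scales a = 1.873, b = 0.5339.
sin(ω/2) = (a − b)/(a + b) = 1.339/2.407 = 0.5563, so ω = 2 arcsin(0.5563) ≈ 67.6°.

67.6°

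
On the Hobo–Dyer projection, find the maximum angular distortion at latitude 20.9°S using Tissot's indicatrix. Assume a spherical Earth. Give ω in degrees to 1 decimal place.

18.6°

Hobo–Dyer is a cylindrical equal-area projection with standard parallels at ±37.5°. Cylindrical equal-area (φ₀ = 37.5°): h = cos φ / cos 37.5° along meridians, k = cos 37.5° / cos φ along parallels; h·k = 1.
At 20.9°: h = 1.178, k = 0.8492; principal scales a = 1.178, b = 0.8492.
sin(ω/2) = (a − b)/(a + b) = 0.3283/2.027 = 0.1620, so ω = 2 arcsin(0.1620) ≈ 18.6°.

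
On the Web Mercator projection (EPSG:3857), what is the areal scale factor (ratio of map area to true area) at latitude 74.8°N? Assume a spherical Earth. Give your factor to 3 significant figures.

14.5

The Mercator projection is conformal; its linear scale factor is the same in every direction and equals sec φ = 1/cos φ.
Areal scale = k² = sec²φ = 1/cos²(74.8°) = 1/0.2622² = 14.55.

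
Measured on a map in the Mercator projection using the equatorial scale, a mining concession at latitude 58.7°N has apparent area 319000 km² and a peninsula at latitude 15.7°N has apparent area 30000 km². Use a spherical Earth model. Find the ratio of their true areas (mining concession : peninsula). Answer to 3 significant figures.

On Mercator the areal scale is sec²φ, so true area = apparent × cos²φ.
True area of mining concession: 319000 × cos²(58.7°) = 319000 × 0.2699 = 86100 km².
True area of peninsula: 30000 × cos²(15.7°) = 30000 × 0.9268 = 27800 km².
Ratio = 86100 / 27800 ≈ 3.10.

3.10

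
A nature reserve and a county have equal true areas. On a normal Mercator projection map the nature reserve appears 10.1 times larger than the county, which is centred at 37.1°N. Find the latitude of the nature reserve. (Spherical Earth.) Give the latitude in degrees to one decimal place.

75.5°

For equal true areas on Mercator, apparent areas scale as sec²φ, so the ratio is cos²φ₂ / cos²φ₁.
cos²φ₂ / cos²φ₁ = 10.1  ⇒  cos φ₁ = cos 37.1° / √10.1 = 0.7976/3.178 = 0.2510.
φ₁ = arccos(0.2510) ≈ 75.5°.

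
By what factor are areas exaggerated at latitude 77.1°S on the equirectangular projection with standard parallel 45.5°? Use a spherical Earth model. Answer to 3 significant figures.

In the equirectangular projection with standard parallel φ₀ = 45.5° (x = Rλ cos φ₀, y = Rφ), meridians are true-scale (h = 1) and the parallel scale is k = cos φ₀ / cos φ.
Areal scale = h·k = 1 × cos φ₀ / cos φ; at 77.1°, h = 1.000, k = 3.140, so h·k = 3.140.

3.14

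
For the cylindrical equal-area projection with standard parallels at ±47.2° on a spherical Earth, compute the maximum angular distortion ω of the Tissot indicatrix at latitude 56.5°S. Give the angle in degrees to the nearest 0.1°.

A cylindrical equal-area projection with standard parallel φ₀ has meridian scale h = cos φ / cos φ₀ and parallel scale k = cos φ₀ / cos φ (so areas are preserved, h·k = 1).
At 56.5°: h = 0.8123, k = 1.231; principal scales a = 1.231, b = 0.8123.
sin(ω/2) = (a − b)/(a + b) = 0.4187/2.043 = 0.2049, so ω = 2 arcsin(0.2049) ≈ 23.6°.

23.6°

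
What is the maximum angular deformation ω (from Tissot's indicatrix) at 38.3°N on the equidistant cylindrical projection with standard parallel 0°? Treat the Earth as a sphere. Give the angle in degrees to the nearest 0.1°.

13.9°

For the equirectangular projection with φ₀ = 0 (plate carrée), h = 1 along meridians and k = sec φ along parallels.
At 38.3°: h = 1.000, k = 1.274; principal scales a = 1.274, b = 1.000.
sin(ω/2) = (a − b)/(a + b) = 0.2742/2.274 = 0.1206, so ω = 2 arcsin(0.1206) ≈ 13.9°.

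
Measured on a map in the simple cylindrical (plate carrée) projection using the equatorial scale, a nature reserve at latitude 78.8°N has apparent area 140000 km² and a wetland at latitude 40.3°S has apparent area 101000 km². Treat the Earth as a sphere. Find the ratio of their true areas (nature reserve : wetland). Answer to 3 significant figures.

0.353

Plate carrée has h = 1 and k = sec φ, giving areal scale sec φ; true area = (apparent area) · cos φ.
True area of nature reserve: 140000 × cos(78.8°) = 140000 × 0.1942 = 27190 km².
True area of wetland: 101000 × cos(40.3°) = 101000 × 0.7627 = 77030 km².
Ratio = 27190 / 77030 ≈ 0.353.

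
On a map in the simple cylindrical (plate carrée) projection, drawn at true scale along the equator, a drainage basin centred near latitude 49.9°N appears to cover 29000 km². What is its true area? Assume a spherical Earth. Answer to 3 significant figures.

18700 km²

Plate carrée maps x = Rλ, y = Rφ. The meridian scale is h = 1 and the parallel scale is k = 1/cos φ = sec φ.
Areal scale = h·k = 1 × sec φ; at 49.9°, h = 1.000, k = 1.552, so h·k = 1.552.
True area = apparent / (areal scale) = 29000 / 1.552 ≈ 18700 km².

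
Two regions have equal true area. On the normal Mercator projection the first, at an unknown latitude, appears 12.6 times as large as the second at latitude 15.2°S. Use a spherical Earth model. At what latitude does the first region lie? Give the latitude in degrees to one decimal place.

74.2°

On Mercator, (apparent₁)/(apparent₂) = sec²φ₁ / sec²φ₂ when true areas are equal.
cos²φ₂ / cos²φ₁ = 12.6  ⇒  cos φ₁ = cos 15.2° / √12.6 = 0.9650/3.550 = 0.2719.
φ₁ = arccos(0.2719) ≈ 74.2°.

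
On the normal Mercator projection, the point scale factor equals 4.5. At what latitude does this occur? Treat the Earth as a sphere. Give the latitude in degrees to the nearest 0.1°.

Mercator scale is k = sec φ = 1/cos φ.
1/cos φ = 4.5  ⇒  cos φ = 0.2222  ⇒  φ = arccos(0.2222) ≈ 77.2°.

77.2°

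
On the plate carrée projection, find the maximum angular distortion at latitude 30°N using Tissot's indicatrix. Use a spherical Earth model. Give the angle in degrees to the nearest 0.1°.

For the equirectangular projection with φ₀ = 0 (plate carrée), h = 1 along meridians and k = sec φ along parallels.
At 30°: h = 1.000, k = 1.155; principal scales a = 1.155, b = 1.000.
sin(ω/2) = (a − b)/(a + b) = 0.1547/2.155 = 0.07180, so ω = 2 arcsin(0.07180) ≈ 8.2°.

8.2°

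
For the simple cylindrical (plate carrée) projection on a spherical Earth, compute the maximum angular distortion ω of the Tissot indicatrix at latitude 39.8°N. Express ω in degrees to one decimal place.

15.1°

Plate carrée maps x = Rλ, y = Rφ. The meridian scale is h = 1 and the parallel scale is k = 1/cos φ = sec φ.
At 39.8°: h = 1.000, k = 1.302; principal scales a = 1.302, b = 1.000.
sin(ω/2) = (a − b)/(a + b) = 0.3016/2.302 = 0.1310, so ω = 2 arcsin(0.1310) ≈ 15.1°.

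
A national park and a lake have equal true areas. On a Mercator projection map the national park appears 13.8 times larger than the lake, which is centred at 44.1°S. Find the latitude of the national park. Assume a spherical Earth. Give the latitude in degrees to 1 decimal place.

On Mercator, (apparent₁)/(apparent₂) = sec²φ₁ / sec²φ₂ when true areas are equal.
cos²φ₂ / cos²φ₁ = 13.8  ⇒  cos φ₁ = cos 44.1° / √13.8 = 0.7181/3.715 = 0.1933.
φ₁ = arccos(0.1933) ≈ 78.9°.

78.9°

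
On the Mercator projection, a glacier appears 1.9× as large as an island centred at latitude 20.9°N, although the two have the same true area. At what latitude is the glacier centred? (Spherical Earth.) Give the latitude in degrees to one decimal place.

47.3°

For equal true areas on Mercator, apparent areas scale as sec²φ, so the ratio is cos²φ₂ / cos²φ₁.
cos²φ₂ / cos²φ₁ = 1.9  ⇒  cos φ₁ = cos 20.9° / √1.9 = 0.9342/1.378 = 0.6777.
φ₁ = arccos(0.6777) ≈ 47.3°.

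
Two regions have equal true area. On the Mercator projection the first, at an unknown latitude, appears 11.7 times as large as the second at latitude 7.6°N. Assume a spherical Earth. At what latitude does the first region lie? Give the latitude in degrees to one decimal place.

Mercator areal scale is sec²φ, so apparent-area ratio = sec²φ₁ / sec²φ₂ = cos²φ₂ / cos²φ₁.
cos²φ₂ / cos²φ₁ = 11.7  ⇒  cos φ₁ = cos 7.6° / √11.7 = 0.9912/3.421 = 0.2898.
φ₁ = arccos(0.2898) ≈ 73.2°.

73.2°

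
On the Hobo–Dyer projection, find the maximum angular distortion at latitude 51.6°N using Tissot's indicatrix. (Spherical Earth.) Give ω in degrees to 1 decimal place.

27.8°

Hobo–Dyer is a cylindrical equal-area projection with standard parallels at ±37.5°. Cylindrical equal-area (φ₀ = 37.5°): h = cos φ / cos 37.5° along meridians, k = cos 37.5° / cos φ along parallels; h·k = 1.
At 51.6°: h = 0.7829, k = 1.277; principal scales a = 1.277, b = 0.7829.
sin(ω/2) = (a − b)/(a + b) = 0.4943/2.060 = 0.2399, so ω = 2 arcsin(0.2399) ≈ 27.8°.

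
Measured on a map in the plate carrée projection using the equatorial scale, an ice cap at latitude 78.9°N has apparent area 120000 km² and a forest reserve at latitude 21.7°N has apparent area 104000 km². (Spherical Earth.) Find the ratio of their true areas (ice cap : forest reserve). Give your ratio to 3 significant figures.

On the plate carrée, areal scale = h·k = 1 × sec φ, so true area = apparent × cos φ.
True area of ice cap: 120000 × cos(78.9°) = 120000 × 0.1925 = 23100 km².
True area of forest reserve: 104000 × cos(21.7°) = 104000 × 0.9291 = 96630 km².
Ratio = 23100 / 96630 ≈ 0.239.

0.239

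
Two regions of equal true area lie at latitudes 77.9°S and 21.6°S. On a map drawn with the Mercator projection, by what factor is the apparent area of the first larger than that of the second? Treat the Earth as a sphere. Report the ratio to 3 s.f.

19.7

On Mercator, area is exaggerated by sec²φ = 1/cos²φ.
At 77.9°: sec²(77.9°) = 1/0.2096² = 22.76.
At 21.6°: sec²(21.6°) = 1/0.9298² = 1.157.
Ratio = 22.76/1.157 = cos²(21.6°)/cos²(77.9°) ≈ 19.7.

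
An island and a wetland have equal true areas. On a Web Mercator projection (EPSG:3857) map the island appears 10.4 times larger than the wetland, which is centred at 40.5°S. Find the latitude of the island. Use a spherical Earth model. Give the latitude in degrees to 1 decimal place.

For equal true areas on Mercator, apparent areas scale as sec²φ, so the ratio is cos²φ₂ / cos²φ₁.
cos²φ₂ / cos²φ₁ = 10.4  ⇒  cos φ₁ = cos 40.5° / √10.4 = 0.7604/3.225 = 0.2358.
φ₁ = arccos(0.2358) ≈ 76.4°.

76.4°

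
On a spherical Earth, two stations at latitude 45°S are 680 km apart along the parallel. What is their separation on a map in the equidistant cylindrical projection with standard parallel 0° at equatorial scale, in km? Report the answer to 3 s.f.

In the plate carrée (x = Rλ, y = Rφ), meridians are true-scale (h = 1) and parallels are stretched by k = sec φ.
Along the parallel, k = sec 45° = 1/0.7071 = 1.414.
Map distance = 680 × 1.414 ≈ 962 km.

962 km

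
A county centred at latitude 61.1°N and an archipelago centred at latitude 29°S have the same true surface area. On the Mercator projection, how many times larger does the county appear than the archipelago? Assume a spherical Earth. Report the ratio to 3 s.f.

3.28

Mercator areal scale is sec²φ.
At 61.1°: sec²(61.1°) = 1/0.4833² = 4.282.
At 29°: sec²(29°) = 1/0.8746² = 1.307.
Ratio = 4.282/1.307 = cos²(29°)/cos²(61.1°) ≈ 3.28.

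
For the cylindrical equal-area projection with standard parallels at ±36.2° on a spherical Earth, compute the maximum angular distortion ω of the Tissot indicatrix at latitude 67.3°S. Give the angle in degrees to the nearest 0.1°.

77.8°

Cylindrical equal-area (φ₀ = 36.2°): h = cos φ / cos 36.2° along meridians, k = cos 36.2° / cos φ along parallels; h·k = 1.
At 67.3°: h = 0.4782, k = 2.091; principal scales a = 2.091, b = 0.4782.
sin(ω/2) = (a − b)/(a + b) = 1.613/2.569 = 0.6277, so ω = 2 arcsin(0.6277) ≈ 77.8°.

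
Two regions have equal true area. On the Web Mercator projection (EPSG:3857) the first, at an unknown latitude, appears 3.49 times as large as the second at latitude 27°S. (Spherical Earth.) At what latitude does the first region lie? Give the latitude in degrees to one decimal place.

61.5°

For equal true areas on Mercator, apparent areas scale as sec²φ, so the ratio is cos²φ₂ / cos²φ₁.
cos²φ₂ / cos²φ₁ = 3.49  ⇒  cos φ₁ = cos 27° / √3.49 = 0.8910/1.868 = 0.4769.
φ₁ = arccos(0.4769) ≈ 61.5°.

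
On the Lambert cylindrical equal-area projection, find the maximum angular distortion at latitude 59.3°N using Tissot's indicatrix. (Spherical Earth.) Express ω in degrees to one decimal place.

71.8°

The Lambert cylindrical equal-area projection is the cylindrical equal-area projection with its standard parallel at the equator (φ₀ = 0). For cylindrical equal-area with standard parallel φ₀, h = cos φ / cos φ₀ and k = cos φ₀ / cos φ, so h·k = 1.
At 59.3°: h = 0.5105, k = 1.959; principal scales a = 1.959, b = 0.5105.
sin(ω/2) = (a − b)/(a + b) = 1.448/2.469 = 0.5865, so ω = 2 arcsin(0.5865) ≈ 71.8°.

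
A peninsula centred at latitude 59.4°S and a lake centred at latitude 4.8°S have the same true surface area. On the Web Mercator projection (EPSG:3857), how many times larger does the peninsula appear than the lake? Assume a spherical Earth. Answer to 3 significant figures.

3.83

On Mercator, area is exaggerated by sec²φ = 1/cos²φ.
At 59.4°: sec²(59.4°) = 1/0.5090² = 3.859.
At 4.8°: sec²(4.8°) = 1/0.9965² = 1.007.
Ratio = 3.859/1.007 = cos²(4.8°)/cos²(59.4°) ≈ 3.83.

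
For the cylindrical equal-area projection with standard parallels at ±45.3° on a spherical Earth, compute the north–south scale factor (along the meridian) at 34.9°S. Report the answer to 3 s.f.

Cylindrical equal-area (φ₀ = 45.3°): h = cos φ / cos 45.3° along meridians, k = cos 45.3° / cos φ along parallels; h·k = 1.
h = cos 34.9° / cos 45.3° = 0.8202/0.7034 = 1.166.

1.17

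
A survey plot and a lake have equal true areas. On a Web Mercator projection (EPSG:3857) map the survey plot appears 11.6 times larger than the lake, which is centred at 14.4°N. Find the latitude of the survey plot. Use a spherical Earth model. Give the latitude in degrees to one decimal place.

73.5°

For equal true areas on Mercator, apparent areas scale as sec²φ, so the ratio is cos²φ₂ / cos²φ₁.
cos²φ₂ / cos²φ₁ = 11.6  ⇒  cos φ₁ = cos 14.4° / √11.6 = 0.9686/3.406 = 0.2844.
φ₁ = arccos(0.2844) ≈ 73.5°.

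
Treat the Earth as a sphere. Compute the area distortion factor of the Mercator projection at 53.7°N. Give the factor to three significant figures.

2.85

For Mercator, h = k = sec φ (a conformal cylindrical projection has a single point scale, 1/cos φ).
Areal scale = k² = sec²φ = 1/cos²(53.7°) = 1/0.5920² = 2.853.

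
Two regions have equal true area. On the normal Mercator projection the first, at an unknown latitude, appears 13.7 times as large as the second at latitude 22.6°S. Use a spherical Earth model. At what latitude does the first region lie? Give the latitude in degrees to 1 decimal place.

Mercator areal scale is sec²φ, so apparent-area ratio = sec²φ₁ / sec²φ₂ = cos²φ₂ / cos²φ₁.
cos²φ₂ / cos²φ₁ = 13.7  ⇒  cos φ₁ = cos 22.6° / √13.7 = 0.9232/3.701 = 0.2494.
φ₁ = arccos(0.2494) ≈ 75.6°.

75.6°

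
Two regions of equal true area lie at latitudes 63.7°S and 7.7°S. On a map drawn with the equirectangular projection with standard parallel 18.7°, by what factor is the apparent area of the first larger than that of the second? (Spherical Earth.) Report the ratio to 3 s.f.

2.24

With standard parallel φ₀ = 18.7°, the equirectangular projection gives x = Rλ cos φ₀, y = Rφ, so h = 1 and k = cos 18.7° / cos φ.
Areal scale at 63.7°: h·k = 1.000 × 2.138 = 2.138.
Areal scale at 7.7°: h·k = 1.000 × 0.9558 = 0.9558.
Ratio = 2.138/0.9558 ≈ 2.24.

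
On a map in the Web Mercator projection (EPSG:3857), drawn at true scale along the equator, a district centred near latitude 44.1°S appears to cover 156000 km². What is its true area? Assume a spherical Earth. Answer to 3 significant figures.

Mercator is conformal, so the point scale is isotropic: h = k = sec φ = 1/cos φ.
Areal scale = k² = sec²φ = 1/cos²(44.1°) = 1/0.7181² = 1.939.
True area = apparent / (areal scale) = 156000 / 1.939 ≈ 80500 km².

80500 km²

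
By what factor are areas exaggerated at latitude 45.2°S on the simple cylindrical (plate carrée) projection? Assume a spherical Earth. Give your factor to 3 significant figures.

In the plate carrée (x = Rλ, y = Rφ), meridians are true-scale (h = 1) and parallels are stretched by k = sec φ.
Areal scale = h·k = 1 × sec φ; at 45.2°, h = 1.000, k = 1.419, so h·k = 1.419.

1.42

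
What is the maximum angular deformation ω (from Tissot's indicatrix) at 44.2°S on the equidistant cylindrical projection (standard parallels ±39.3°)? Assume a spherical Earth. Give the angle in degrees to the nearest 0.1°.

4.4°

The equidistant cylindrical projection with φ₀ = 39.3° has h = 1 (meridians true) and k = cos φ₀ / cos φ along parallels.
At 44.2°: h = 1.000, k = 1.079; principal scales a = 1.079, b = 1.000.
sin(ω/2) = (a − b)/(a + b) = 0.07941/2.079 = 0.03819, so ω = 2 arcsin(0.03819) ≈ 4.4°.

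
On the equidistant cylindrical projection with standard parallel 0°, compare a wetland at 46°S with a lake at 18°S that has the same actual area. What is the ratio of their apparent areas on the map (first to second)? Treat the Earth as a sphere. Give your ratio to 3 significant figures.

In the plate carrée (x = Rλ, y = Rφ), meridians are true-scale (h = 1) and parallels are stretched by k = sec φ.
Areal scale at 46°: h·k = 1.000 × 1.440 = 1.440.
Areal scale at 18°: h·k = 1.000 × 1.051 = 1.051.
Ratio = 1.440/1.051 ≈ 1.37.

1.37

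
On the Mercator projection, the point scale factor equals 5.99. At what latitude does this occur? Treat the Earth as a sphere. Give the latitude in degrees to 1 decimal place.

Mercator scale is k = sec φ = 1/cos φ.
1/cos φ = 5.99  ⇒  cos φ = 0.1669  ⇒  φ = arccos(0.1669) ≈ 80.4°.

80.4°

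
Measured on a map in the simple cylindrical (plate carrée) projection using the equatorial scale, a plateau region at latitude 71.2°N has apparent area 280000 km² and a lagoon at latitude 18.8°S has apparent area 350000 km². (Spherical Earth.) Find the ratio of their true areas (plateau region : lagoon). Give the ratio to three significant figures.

On the plate carrée, areal scale = h·k = 1 × sec φ, so true area = apparent × cos φ.
True area of plateau region: 280000 × cos(71.2°) = 280000 × 0.3223 = 90230 km².
True area of lagoon: 350000 × cos(18.8°) = 350000 × 0.9466 = 331300 km².
Ratio = 90230 / 331300 ≈ 0.272.

0.272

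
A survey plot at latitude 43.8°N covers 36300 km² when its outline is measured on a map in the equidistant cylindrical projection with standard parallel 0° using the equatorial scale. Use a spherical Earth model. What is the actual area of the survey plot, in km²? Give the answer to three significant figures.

26200 km²

In the plate carrée (x = Rλ, y = Rφ), meridians are true-scale (h = 1) and parallels are stretched by k = sec φ.
Areal scale = h·k = 1 × sec φ; at 43.8°, h = 1.000, k = 1.386, so h·k = 1.386.
True area = apparent / (areal scale) = 36300 / 1.386 ≈ 26200 km².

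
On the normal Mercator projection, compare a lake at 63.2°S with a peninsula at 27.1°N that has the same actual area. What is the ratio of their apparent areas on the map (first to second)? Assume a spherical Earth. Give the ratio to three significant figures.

On Mercator, area is exaggerated by sec²φ = 1/cos²φ.
At 63.2°: sec²(63.2°) = 1/0.4509² = 4.919.
At 27.1°: sec²(27.1°) = 1/0.8902² = 1.262.
Ratio = 4.919/1.262 = cos²(27.1°)/cos²(63.2°) ≈ 3.90.

3.90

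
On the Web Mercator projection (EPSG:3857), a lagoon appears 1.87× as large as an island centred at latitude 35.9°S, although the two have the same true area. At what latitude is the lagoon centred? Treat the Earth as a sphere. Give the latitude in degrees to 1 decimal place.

On Mercator, (apparent₁)/(apparent₂) = sec²φ₁ / sec²φ₂ when true areas are equal.
cos²φ₂ / cos²φ₁ = 1.87  ⇒  cos φ₁ = cos 35.9° / √1.87 = 0.8100/1.367 = 0.5924.
φ₁ = arccos(0.5924) ≈ 53.7°.

53.7°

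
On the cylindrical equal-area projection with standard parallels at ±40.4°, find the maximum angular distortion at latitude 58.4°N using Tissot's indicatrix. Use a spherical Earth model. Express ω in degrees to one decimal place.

A cylindrical equal-area projection with standard parallel φ₀ has meridian scale h = cos φ / cos φ₀ and parallel scale k = cos φ₀ / cos φ (so areas are preserved, h·k = 1).
At 58.4°: h = 0.6881, k = 1.453; principal scales a = 1.453, b = 0.6881.
sin(ω/2) = (a − b)/(a + b) = 0.7653/2.141 = 0.3574, so ω = 2 arcsin(0.3574) ≈ 41.9°.

41.9°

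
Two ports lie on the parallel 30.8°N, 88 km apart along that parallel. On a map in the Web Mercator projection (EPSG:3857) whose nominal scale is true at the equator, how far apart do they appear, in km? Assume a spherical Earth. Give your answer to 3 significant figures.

Mercator is conformal, so the point scale is isotropic: h = k = sec φ = 1/cos φ.
Along the parallel, k = sec 30.8° = 1/0.8590 = 1.164.
Map distance = 88 × 1.164 ≈ 102 km.

102 km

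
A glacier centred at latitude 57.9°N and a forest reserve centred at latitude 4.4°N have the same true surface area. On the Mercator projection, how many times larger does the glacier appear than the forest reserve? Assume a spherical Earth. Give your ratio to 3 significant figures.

3.52

On Mercator, area is exaggerated by sec²φ = 1/cos²φ.
At 57.9°: sec²(57.9°) = 1/0.5314² = 3.541.
At 4.4°: sec²(4.4°) = 1/0.9971² = 1.006.
Ratio = 3.541/1.006 = cos²(4.4°)/cos²(57.9°) ≈ 3.52.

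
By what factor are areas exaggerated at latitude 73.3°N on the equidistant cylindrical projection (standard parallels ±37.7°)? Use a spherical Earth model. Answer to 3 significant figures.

2.75

With standard parallel φ₀ = 37.7°, the equirectangular projection gives x = Rλ cos φ₀, y = Rφ, so h = 1 and k = cos 37.7° / cos φ.
Areal scale = h·k = 1 × cos φ₀ / cos φ; at 73.3°, h = 1.000, k = 2.753, so h·k = 2.753.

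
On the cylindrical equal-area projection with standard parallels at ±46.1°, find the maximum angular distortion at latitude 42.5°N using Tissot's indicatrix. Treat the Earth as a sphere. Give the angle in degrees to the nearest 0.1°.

Cylindrical equal-area (φ₀ = 46.1°): h = cos φ / cos 46.1° along meridians, k = cos 46.1° / cos φ along parallels; h·k = 1.
At 42.5°: h = 1.063, k = 0.9405; principal scales a = 1.063, b = 0.9405.
sin(ω/2) = (a − b)/(a + b) = 0.1228/2.004 = 0.06128, so ω = 2 arcsin(0.06128) ≈ 7.0°.

7.0°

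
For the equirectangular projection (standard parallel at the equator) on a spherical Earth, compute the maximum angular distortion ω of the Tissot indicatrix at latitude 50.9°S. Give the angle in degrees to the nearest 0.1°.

26.2°

In the plate carrée (x = Rλ, y = Rφ), meridians are true-scale (h = 1) and parallels are stretched by k = sec φ.
At 50.9°: h = 1.000, k = 1.586; principal scales a = 1.586, b = 1.000.
sin(ω/2) = (a − b)/(a + b) = 0.5856/2.586 = 0.2265, so ω = 2 arcsin(0.2265) ≈ 26.2°.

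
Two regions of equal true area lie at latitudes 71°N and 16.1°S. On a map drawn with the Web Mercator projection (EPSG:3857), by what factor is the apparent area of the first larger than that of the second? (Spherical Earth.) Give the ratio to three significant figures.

On Mercator, area is exaggerated by sec²φ = 1/cos²φ.
At 71°: sec²(71°) = 1/0.3256² = 9.434.
At 16.1°: sec²(16.1°) = 1/0.9608² = 1.083.
Ratio = 9.434/1.083 = cos²(16.1°)/cos²(71°) ≈ 8.71.

8.71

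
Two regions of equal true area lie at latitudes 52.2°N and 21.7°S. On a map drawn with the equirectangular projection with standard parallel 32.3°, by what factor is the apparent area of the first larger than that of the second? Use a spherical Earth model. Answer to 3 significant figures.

With standard parallel φ₀ = 32.3°, the equirectangular projection gives x = Rλ cos φ₀, y = Rφ, so h = 1 and k = cos 32.3° / cos φ.
Areal scale at 52.2°: h·k = 1.000 × 1.379 = 1.379.
Areal scale at 21.7°: h·k = 1.000 × 0.9097 = 0.9097.
Ratio = 1.379/0.9097 ≈ 1.52.

1.52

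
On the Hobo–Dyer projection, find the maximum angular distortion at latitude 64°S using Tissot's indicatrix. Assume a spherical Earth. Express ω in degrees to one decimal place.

Hobo–Dyer is a cylindrical equal-area projection with standard parallels at ±37.5°. For cylindrical equal-area with standard parallel φ₀, h = cos φ / cos φ₀ and k = cos φ₀ / cos φ, so h·k = 1.
At 64°: h = 0.5526, k = 1.810; principal scales a = 1.810, b = 0.5526.
sin(ω/2) = (a − b)/(a + b) = 1.257/2.362 = 0.5322, so ω = 2 arcsin(0.5322) ≈ 64.3°.

64.3°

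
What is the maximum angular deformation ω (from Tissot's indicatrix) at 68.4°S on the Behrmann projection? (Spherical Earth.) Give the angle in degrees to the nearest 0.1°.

Behrmann is a cylindrical equal-area projection with standard parallels at ±30°. A cylindrical equal-area projection with standard parallel φ₀ has meridian scale h = cos φ / cos φ₀ and parallel scale k = cos φ₀ / cos φ (so areas are preserved, h·k = 1).
At 68.4°: h = 0.4251, k = 2.353; principal scales a = 2.353, b = 0.4251.
sin(ω/2) = (a − b)/(a + b) = 1.927/2.778 = 0.6939, so ω = 2 arcsin(0.6939) ≈ 87.9°.

87.9°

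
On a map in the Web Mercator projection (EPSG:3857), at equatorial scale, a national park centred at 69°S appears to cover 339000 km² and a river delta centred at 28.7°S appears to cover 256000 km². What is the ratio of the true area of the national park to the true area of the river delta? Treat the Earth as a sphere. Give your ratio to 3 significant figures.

0.221

Since Mercator area scale is 1/cos²φ, the true area equals the apparent area multiplied by cos²φ.
True area of national park: 339000 × cos²(69°) = 339000 × 0.1284 = 43540 km².
True area of river delta: 256000 × cos²(28.7°) = 256000 × 0.7694 = 197000 km².
Ratio = 43540 / 197000 ≈ 0.221.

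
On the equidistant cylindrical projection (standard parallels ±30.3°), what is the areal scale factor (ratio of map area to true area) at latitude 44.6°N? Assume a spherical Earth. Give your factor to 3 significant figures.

The equidistant cylindrical projection with φ₀ = 30.3° has h = 1 (meridians true) and k = cos φ₀ / cos φ along parallels.
Areal scale = h·k = 1 × cos φ₀ / cos φ; at 44.6°, h = 1.000, k = 1.213, so h·k = 1.213.

1.21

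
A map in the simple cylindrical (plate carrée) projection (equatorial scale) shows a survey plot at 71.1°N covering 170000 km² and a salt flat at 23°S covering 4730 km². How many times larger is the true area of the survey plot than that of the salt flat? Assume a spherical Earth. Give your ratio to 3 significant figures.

12.6

On the plate carrée, areal scale = h·k = 1 × sec φ, so true area = apparent × cos φ.
True area of survey plot: 170000 × cos(71.1°) = 170000 × 0.3239 = 55070 km².
True area of salt flat: 4730 × cos(23°) = 4730 × 0.9205 = 4354 km².
Ratio = 55070 / 4354 ≈ 12.6.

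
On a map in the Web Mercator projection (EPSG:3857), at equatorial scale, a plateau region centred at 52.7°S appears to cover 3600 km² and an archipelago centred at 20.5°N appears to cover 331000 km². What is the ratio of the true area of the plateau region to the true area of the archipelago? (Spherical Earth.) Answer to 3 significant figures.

0.00455

Mercator's areal exaggeration is sec²φ; hence true area = (apparent area) · cos²φ.
True area of plateau region: 3600 × cos²(52.7°) = 3600 × 0.3672 = 1322 km².
True area of archipelago: 331000 × cos²(20.5°) = 331000 × 0.8774 = 290400 km².
Ratio = 1322 / 290400 ≈ 0.00455.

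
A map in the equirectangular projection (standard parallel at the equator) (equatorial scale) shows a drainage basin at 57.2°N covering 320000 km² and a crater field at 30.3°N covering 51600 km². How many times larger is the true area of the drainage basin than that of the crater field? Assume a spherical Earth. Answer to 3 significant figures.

3.89

Plate carrée has h = 1 and k = sec φ, giving areal scale sec φ; true area = (apparent area) · cos φ.
True area of drainage basin: 320000 × cos(57.2°) = 320000 × 0.5417 = 173300 km².
True area of crater field: 51600 × cos(30.3°) = 51600 × 0.8634 = 44550 km².
Ratio = 173300 / 44550 ≈ 3.89.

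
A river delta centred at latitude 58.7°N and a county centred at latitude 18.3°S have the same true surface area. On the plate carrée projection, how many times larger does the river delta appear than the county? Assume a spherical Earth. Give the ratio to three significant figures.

In the plate carrée (x = Rλ, y = Rφ), meridians are true-scale (h = 1) and parallels are stretched by k = sec φ.
Areal scale at 58.7°: h·k = 1.000 × 1.925 = 1.925.
Areal scale at 18.3°: h·k = 1.000 × 1.053 = 1.053.
Ratio = 1.925/1.053 ≈ 1.83.

1.83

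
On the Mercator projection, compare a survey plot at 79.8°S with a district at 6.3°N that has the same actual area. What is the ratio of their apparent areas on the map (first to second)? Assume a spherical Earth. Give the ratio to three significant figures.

31.5

Mercator is conformal with k = sec φ, so areal scale = k² = sec²φ.
At 79.8°: sec²(79.8°) = 1/0.1771² = 31.89.
At 6.3°: sec²(6.3°) = 1/0.9940² = 1.012.
Ratio = 31.89/1.012 = cos²(6.3°)/cos²(79.8°) ≈ 31.5.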